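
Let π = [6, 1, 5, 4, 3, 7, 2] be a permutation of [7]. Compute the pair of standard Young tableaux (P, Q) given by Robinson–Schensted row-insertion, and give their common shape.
P = [1, 2, 7] / [3] / [4] / [5] / [6];  Q = [1, 3, 6] / [2] / [4] / [5] / [7];  common shape = (3, 1, 1, 1, 1)

Row-insert the values π_1, π_2, … into P one at a time, bumping the leftmost entry strictly greater than the inserted value down to the next row. The recording tableau Q records, in position (i, j), the step at which that cell was added to P.
  Insert 6 (step 1): P = [6];  Q = [1]
  Insert 1 (step 2): P = [1] / [6];  Q = [1] / [2]
  Insert 5 (step 3): P = [1, 5] / [6];  Q = [1, 3] / [2]
  Insert 4 (step 4): P = [1, 4] / [5] / [6];  Q = [1, 3] / [2] / [4]
  Insert 3 (step 5): P = [1, 3] / [4] / [5] / [6];  Q = [1, 3] / [2] / [4] / [5]
  Insert 7 (step 6): P = [1, 3, 7] / [4] / [5] / [6];  Q = [1, 3, 6] / [2] / [4] / [5]
  Insert 2 (step 7): P = [1, 2, 7] / [3] / [4] / [5] / [6];  Q = [1, 3, 6] / [2] / [4] / [5] / [7]
Final shape: (3, 1, 1, 1, 1).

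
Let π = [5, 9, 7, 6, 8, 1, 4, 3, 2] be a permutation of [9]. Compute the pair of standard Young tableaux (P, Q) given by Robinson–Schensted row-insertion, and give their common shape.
P = [1, 2, 8] / [3, 6] / [4] / [5] / [7] / [9];  Q = [1, 2, 5] / [3, 7] / [4] / [6] / [8] / [9];  common shape = (3, 2, 1, 1, 1, 1)

Row-insert the values π_1, π_2, … into P one at a time, bumping the leftmost entry strictly greater than the inserted value down to the next row. The recording tableau Q records, in position (i, j), the step at which that cell was added to P.
  Insert 5 (step 1): P = [5];  Q = [1]
  Insert 9 (step 2): P = [5, 9];  Q = [1, 2]
  Insert 7 (step 3): P = [5, 7] / [9];  Q = [1, 2] / [3]
  Insert 6 (step 4): P = [5, 6] / [7] / [9];  Q = [1, 2] / [3] / [4]
  Insert 8 (step 5): P = [5, 6, 8] / [7] / [9];  Q = [1, 2, 5] / [3] / [4]
  Insert 1 (step 6): P = [1, 6, 8] / [5] / [7] / [9];  Q = [1, 2, 5] / [3] / [4] / [6]
  Insert 4 (step 7): P = [1, 4, 8] / [5, 6] / [7] / [9];  Q = [1, 2, 5] / [3, 7] / [4] / [6]
  Insert 3 (step 8): P = [1, 3, 8] / [4, 6] / [5] / [7] / [9];  Q = [1, 2, 5] / [3, 7] / [4] / [6] / [8]
  Insert 2 (step 9): P = [1, 2, 8] / [3, 6] / [4] / [5] / [7] / [9];  Q = [1, 2, 5] / [3, 7] / [4] / [6] / [8] / [9]
Final shape: (3, 2, 1, 1, 1, 1).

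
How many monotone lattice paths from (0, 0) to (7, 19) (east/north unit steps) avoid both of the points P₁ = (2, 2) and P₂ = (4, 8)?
Number of paths = 380768

Inclusion–exclusion. Total paths: C(26, 7) = 657800. Through P₁: C(4, 2)·C(22, 5) = 158004. Through P₂: C(12, 4)·C(14, 3) = 180180. Since P₁ is strictly southwest of P₂, a monotone path through both must visit P₁ then P₂; paths through both = C(4, 2)·C(8, 2)·C(14, 3) = 61152. Avoid both = 657800 − 158004 − 180180 + 61152 = 380768.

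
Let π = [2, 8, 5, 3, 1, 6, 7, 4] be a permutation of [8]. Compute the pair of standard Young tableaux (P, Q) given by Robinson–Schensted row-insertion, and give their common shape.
P = [1, 3, 4, 7] / [2, 6] / [5] / [8];  Q = [1, 2, 6, 7] / [3, 8] / [4] / [5];  common shape = (4, 2, 1, 1)

Row-insert the values π_1, π_2, … into P one at a time, bumping the leftmost entry strictly greater than the inserted value down to the next row. The recording tableau Q records, in position (i, j), the step at which that cell was added to P.
  Insert 2 (step 1): P = [2];  Q = [1]
  Insert 8 (step 2): P = [2, 8];  Q = [1, 2]
  Insert 5 (step 3): P = [2, 5] / [8];  Q = [1, 2] / [3]
  Insert 3 (step 4): P = [2, 3] / [5] / [8];  Q = [1, 2] / [3] / [4]
  Insert 1 (step 5): P = [1, 3] / [2] / [5] / [8];  Q = [1, 2] / [3] / [4] / [5]
  Insert 6 (step 6): P = [1, 3, 6] / [2] / [5] / [8];  Q = [1, 2, 6] / [3] / [4] / [5]
  Insert 7 (step 7): P = [1, 3, 6, 7] / [2] / [5] / [8];  Q = [1, 2, 6, 7] / [3] / [4] / [5]
  Insert 4 (step 8): P = [1, 3, 4, 7] / [2, 6] / [5] / [8];  Q = [1, 2, 6, 7] / [3, 8] / [4] / [5]
Final shape: (4, 2, 1, 1).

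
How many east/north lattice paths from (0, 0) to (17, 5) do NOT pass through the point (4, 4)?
Number of paths = 25354

Total paths from (0, 0) to (17, 5): C(22, 17) = 26334. Paths through (4, 4): (paths (0, 0) → (4, 4)) × (paths (4, 4) → (17, 5)) = C(8, 4) · C(14, 13) = 70 · 14 = 980. Avoidance count = 26334 − 980 = 25354.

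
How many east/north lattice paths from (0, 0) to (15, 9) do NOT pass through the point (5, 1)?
Number of paths = 1044956

Total paths from (0, 0) to (15, 9): C(24, 15) = 1307504. Paths through (5, 1): (paths (0, 0) → (5, 1)) × (paths (5, 1) → (15, 9)) = C(6, 5) · C(18, 10) = 6 · 43758 = 262548. Avoidance count = 1307504 − 262548 = 1044956.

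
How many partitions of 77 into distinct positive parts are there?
q(77) = 58499

A partition into distinct parts is a strictly decreasing sequence summing to n. The recurrence d(n, m) = d(n, m−1) + d(n−m, m−1) (use part m at most once) with q(n) = d(n, n) gives q(77) = 58499. (Euler's theorem: # distinct-part partitions = # odd-part partitions.)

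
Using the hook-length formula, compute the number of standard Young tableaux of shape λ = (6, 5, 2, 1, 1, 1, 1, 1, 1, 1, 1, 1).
# SYT of shape (6, 5, 2, 1, 1, 1, 1, 1, 1, 1, 1, 1) = 87639552

Hook-length formula: f^λ = n! / Π hook(c), product over all cells c of the Young diagram. For λ = (6, 5, 2, 1, 1, 1, 1, 1, 1, 1, 1, 1), n = 22 boxes. Hook lengths by row (left-to-right, top-to-bottom): [17, 7, 5, 4, 3, 1]; [15, 5, 3, 2, 1]; [11, 1]; [9]; [8]; [7]; [6]; [5]; [4]; [3]; [2]; [1]. Product of hooks = 12825267840000. So f^λ = 22! / 12825267840000 = 1124000727777607680000 / 12825267840000 = 87639552.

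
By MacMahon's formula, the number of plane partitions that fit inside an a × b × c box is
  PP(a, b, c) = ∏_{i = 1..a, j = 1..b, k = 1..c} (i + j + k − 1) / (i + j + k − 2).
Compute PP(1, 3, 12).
PP(1, 3, 12) = 455

Evaluate the triple product over i = 1..1, j = 1..3, k = 1..12. The factors are (2/1) · (3/2) · (4/3) · (5/4) · (6/5) · (7/6) · (8/7) · (9/8) · … (36 factors total). The numerators and denominators telescope so the product is an integer; carrying out the multiplication exactly gives PP(1, 3, 12) = 455.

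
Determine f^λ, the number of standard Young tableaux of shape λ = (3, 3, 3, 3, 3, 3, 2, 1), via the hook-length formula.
# SYT of shape (3, 3, 3, 3, 3, 3, 2, 1) = 7759752

Hook-length formula: f^λ = n! / Π hook(c), product over all cells c of the Young diagram. For λ = (3, 3, 3, 3, 3, 3, 2, 1), n = 21 boxes. Hook lengths by row (left-to-right, top-to-bottom): [10, 8, 6]; [9, 7, 5]; [8, 6, 4]; [7, 5, 3]; [6, 4, 2]; [5, 3, 1]; [3, 1]; [1]. Product of hooks = 6584094720000. So f^λ = 21! / 6584094720000 = 51090942171709440000 / 6584094720000 = 7759752.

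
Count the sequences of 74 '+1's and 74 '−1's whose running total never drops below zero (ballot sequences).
C_74 = 311496878311103321137536291518809134027240

These ballot sequences are counted by the Catalan number C_n = (1/(n + 1)) · C(2n, n). For n = 74: C_74 = (1/75) · C(148, 74) = 23362265873332749085315221863910685052043000/75 = 311496878311103321137536291518809134027240.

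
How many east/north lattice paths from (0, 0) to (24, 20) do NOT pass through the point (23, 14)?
Number of paths = 1718289742470

Total paths from (0, 0) to (24, 20): C(44, 24) = 1761039350070. Paths through (23, 14): (paths (0, 0) → (23, 14)) × (paths (23, 14) → (24, 20)) = C(37, 23) · C(7, 1) = 6107086800 · 7 = 42749607600. Avoidance count = 1761039350070 − 42749607600 = 1718289742470.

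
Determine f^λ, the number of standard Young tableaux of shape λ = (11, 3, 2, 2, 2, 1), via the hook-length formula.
# SYT of shape (11, 3, 2, 2, 2, 1) = 44895708

Hook-length formula: f^λ = n! / Π hook(c), product over all cells c of the Young diagram. For λ = (11, 3, 2, 2, 2, 1), n = 21 boxes. Hook lengths by row (left-to-right, top-to-bottom): [16, 14, 10, 8, 7, 6, 5, 4, 3, 2, 1]; [7, 5, 1]; [5, 3]; [4, 2]; [3, 1]; [1]. Product of hooks = 1137991680000. So f^λ = 21! / 1137991680000 = 51090942171709440000 / 1137991680000 = 44895708.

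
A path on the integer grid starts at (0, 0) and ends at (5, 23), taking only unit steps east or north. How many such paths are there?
Number of paths = 98280

A monotone lattice path from (0, 0) to (5, 23) consists of 5 east steps and 23 north steps in some order, so it is determined by which 5 of the 28 steps are east. The count is C(28, 5) = 98280.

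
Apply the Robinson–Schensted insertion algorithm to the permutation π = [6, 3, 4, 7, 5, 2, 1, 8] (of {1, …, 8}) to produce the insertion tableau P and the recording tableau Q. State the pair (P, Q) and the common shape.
P = [1, 4, 5, 8] / [2, 7] / [3] / [6];  Q = [1, 3, 4, 8] / [2, 5] / [6] / [7];  common shape = (4, 2, 1, 1)

Row-insert the values π_1, π_2, … into P one at a time, bumping the leftmost entry strictly greater than the inserted value down to the next row. The recording tableau Q records, in position (i, j), the step at which that cell was added to P.
  Insert 6 (step 1): P = [6];  Q = [1]
  Insert 3 (step 2): P = [3] / [6];  Q = [1] / [2]
  Insert 4 (step 3): P = [3, 4] / [6];  Q = [1, 3] / [2]
  Insert 7 (step 4): P = [3, 4, 7] / [6];  Q = [1, 3, 4] / [2]
  Insert 5 (step 5): P = [3, 4, 5] / [6, 7];  Q = [1, 3, 4] / [2, 5]
  Insert 2 (step 6): P = [2, 4, 5] / [3, 7] / [6];  Q = [1, 3, 4] / [2, 5] / [6]
  Insert 1 (step 7): P = [1, 4, 5] / [2, 7] / [3] / [6];  Q = [1, 3, 4] / [2, 5] / [6] / [7]
  Insert 8 (step 8): P = [1, 4, 5, 8] / [2, 7] / [3] / [6];  Q = [1, 3, 4, 8] / [2, 5] / [6] / [7]
Final shape: (4, 2, 1, 1).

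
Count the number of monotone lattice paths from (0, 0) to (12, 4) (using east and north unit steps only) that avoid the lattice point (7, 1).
Number of paths = 1372

Total paths from (0, 0) to (12, 4): C(16, 12) = 1820. Paths through (7, 1): (paths (0, 0) → (7, 1)) × (paths (7, 1) → (12, 4)) = C(8, 7) · C(8, 5) = 8 · 56 = 448. Avoidance count = 1820 − 448 = 1372.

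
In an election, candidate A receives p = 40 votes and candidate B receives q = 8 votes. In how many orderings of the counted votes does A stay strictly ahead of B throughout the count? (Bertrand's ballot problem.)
Strict-lead orderings = 251565996

Total orderings of the 48 votes with 40 for A: C(48, 40) = 377348994. By the Bertrand ballot formula (Cycle Lemma / reflection principle), the number of orderings in which A is strictly ahead of B throughout is (p − q)/(p + q) · C(p + q, p) = (40 − 8)/(40 + 8) · 377348994 = 251565996.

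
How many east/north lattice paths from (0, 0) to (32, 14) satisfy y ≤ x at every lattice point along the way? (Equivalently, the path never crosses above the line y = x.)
Number of paths = 138111313215

By the reflection principle (André's argument), the number of monotone paths to (32, 14) with n ≤ m that never go above y = x is C(46, 32) − C(46, 33) = 239877544005 − 101766230790 = 138111313215.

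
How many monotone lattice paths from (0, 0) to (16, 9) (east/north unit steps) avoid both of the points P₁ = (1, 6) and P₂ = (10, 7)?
Number of paths = 1494679

Inclusion–exclusion. Total paths: C(25, 16) = 2042975. Through P₁: C(7, 1)·C(18, 15) = 5712. Through P₂: C(17, 10)·C(8, 6) = 544544. Since P₁ is strictly southwest of P₂, a monotone path through both must visit P₁ then P₂; paths through both = C(7, 1)·C(10, 9)·C(8, 6) = 1960. Avoid both = 2042975 − 5712 − 544544 + 1960 = 1494679.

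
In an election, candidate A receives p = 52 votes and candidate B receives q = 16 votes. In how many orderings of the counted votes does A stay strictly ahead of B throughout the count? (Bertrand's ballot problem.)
Strict-lead orderings = 778007004477516

Total orderings of the 68 votes with 52 for A: C(68, 52) = 1469568786235308. By the Bertrand ballot formula (Cycle Lemma / reflection principle), the number of orderings in which A is strictly ahead of B throughout is (p − q)/(p + q) · C(p + q, p) = (52 − 16)/(52 + 16) · 1469568786235308 = 778007004477516.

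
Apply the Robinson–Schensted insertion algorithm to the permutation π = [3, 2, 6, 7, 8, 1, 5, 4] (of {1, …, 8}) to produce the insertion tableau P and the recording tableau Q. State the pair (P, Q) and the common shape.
P = [1, 4, 7, 8] / [2, 5] / [3, 6];  Q = [1, 3, 4, 5] / [2, 7] / [6, 8];  common shape = (4, 2, 2)

Row-insert the values π_1, π_2, … into P one at a time, bumping the leftmost entry strictly greater than the inserted value down to the next row. The recording tableau Q records, in position (i, j), the step at which that cell was added to P.
  Insert 3 (step 1): P = [3];  Q = [1]
  Insert 2 (step 2): P = [2] / [3];  Q = [1] / [2]
  Insert 6 (step 3): P = [2, 6] / [3];  Q = [1, 3] / [2]
  Insert 7 (step 4): P = [2, 6, 7] / [3];  Q = [1, 3, 4] / [2]
  Insert 8 (step 5): P = [2, 6, 7, 8] / [3];  Q = [1, 3, 4, 5] / [2]
  Insert 1 (step 6): P = [1, 6, 7, 8] / [2] / [3];  Q = [1, 3, 4, 5] / [2] / [6]
  Insert 5 (step 7): P = [1, 5, 7, 8] / [2, 6] / [3];  Q = [1, 3, 4, 5] / [2, 7] / [6]
  Insert 4 (step 8): P = [1, 4, 7, 8] / [2, 5] / [3, 6];  Q = [1, 3, 4, 5] / [2, 7] / [6, 8]
Final shape: (4, 2, 2).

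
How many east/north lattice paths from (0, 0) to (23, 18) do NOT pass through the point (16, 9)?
Number of paths = 178741006600

Total paths from (0, 0) to (23, 18): C(41, 23) = 202112640600. Paths through (16, 9): (paths (0, 0) → (16, 9)) × (paths (16, 9) → (23, 18)) = C(25, 16) · C(16, 7) = 2042975 · 11440 = 23371634000. Avoidance count = 202112640600 − 23371634000 = 178741006600.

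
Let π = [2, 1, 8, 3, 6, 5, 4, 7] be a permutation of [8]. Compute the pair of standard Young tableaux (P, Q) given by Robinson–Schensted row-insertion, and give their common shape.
P = [1, 3, 4, 7] / [2, 5] / [6] / [8];  Q = [1, 3, 5, 8] / [2, 4] / [6] / [7];  common shape = (4, 2, 1, 1)

Row-insert the values π_1, π_2, … into P one at a time, bumping the leftmost entry strictly greater than the inserted value down to the next row. The recording tableau Q records, in position (i, j), the step at which that cell was added to P.
  Insert 2 (step 1): P = [2];  Q = [1]
  Insert 1 (step 2): P = [1] / [2];  Q = [1] / [2]
  Insert 8 (step 3): P = [1, 8] / [2];  Q = [1, 3] / [2]
  Insert 3 (step 4): P = [1, 3] / [2, 8];  Q = [1, 3] / [2, 4]
  Insert 6 (step 5): P = [1, 3, 6] / [2, 8];  Q = [1, 3, 5] / [2, 4]
  Insert 5 (step 6): P = [1, 3, 5] / [2, 6] / [8];  Q = [1, 3, 5] / [2, 4] / [6]
  Insert 4 (step 7): P = [1, 3, 4] / [2, 5] / [6] / [8];  Q = [1, 3, 5] / [2, 4] / [6] / [7]
  Insert 7 (step 8): P = [1, 3, 4, 7] / [2, 5] / [6] / [8];  Q = [1, 3, 5, 8] / [2, 4] / [6] / [7]
Final shape: (4, 2, 1, 1).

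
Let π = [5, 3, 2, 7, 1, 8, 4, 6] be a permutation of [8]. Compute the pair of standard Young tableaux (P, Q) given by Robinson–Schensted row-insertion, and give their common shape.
P = [1, 4, 6] / [2, 7, 8] / [3] / [5];  Q = [1, 4, 6] / [2, 7, 8] / [3] / [5];  common shape = (3, 3, 1, 1)

Row-insert the values π_1, π_2, … into P one at a time, bumping the leftmost entry strictly greater than the inserted value down to the next row. The recording tableau Q records, in position (i, j), the step at which that cell was added to P.
  Insert 5 (step 1): P = [5];  Q = [1]
  Insert 3 (step 2): P = [3] / [5];  Q = [1] / [2]
  Insert 2 (step 3): P = [2] / [3] / [5];  Q = [1] / [2] / [3]
  Insert 7 (step 4): P = [2, 7] / [3] / [5];  Q = [1, 4] / [2] / [3]
  Insert 1 (step 5): P = [1, 7] / [2] / [3] / [5];  Q = [1, 4] / [2] / [3] / [5]
  Insert 8 (step 6): P = [1, 7, 8] / [2] / [3] / [5];  Q = [1, 4, 6] / [2] / [3] / [5]
  Insert 4 (step 7): P = [1, 4, 8] / [2, 7] / [3] / [5];  Q = [1, 4, 6] / [2, 7] / [3] / [5]
  Insert 6 (step 8): P = [1, 4, 6] / [2, 7, 8] / [3] / [5];  Q = [1, 4, 6] / [2, 7, 8] / [3] / [5]
Final shape: (3, 3, 1, 1).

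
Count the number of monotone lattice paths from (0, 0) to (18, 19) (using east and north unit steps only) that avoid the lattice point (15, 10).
Number of paths = 16953504700

Total paths from (0, 0) to (18, 19): C(37, 18) = 17672631900. Paths through (15, 10): (paths (0, 0) → (15, 10)) × (paths (15, 10) → (18, 19)) = C(25, 15) · C(12, 3) = 3268760 · 220 = 719127200. Avoidance count = 17672631900 − 719127200 = 16953504700.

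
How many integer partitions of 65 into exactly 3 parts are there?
p(65, 3 parts) = 352

Partitions of n into exactly k parts are in bijection with partitions of n − k into at most k parts (subtract 1 from each part). So p(65, exactly 3) = p(62, parts ≤ 3). Computing via the recurrence p(m, j) = p(m, j−1) + p(m−j, j) gives 352.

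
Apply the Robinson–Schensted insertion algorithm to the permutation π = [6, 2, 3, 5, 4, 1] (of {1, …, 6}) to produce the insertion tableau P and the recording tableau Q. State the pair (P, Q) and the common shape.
P = [1, 3, 4] / [2] / [5] / [6];  Q = [1, 3, 4] / [2] / [5] / [6];  common shape = (3, 1, 1, 1)

Row-insert the values π_1, π_2, … into P one at a time, bumping the leftmost entry strictly greater than the inserted value down to the next row. The recording tableau Q records, in position (i, j), the step at which that cell was added to P.
  Insert 6 (step 1): P = [6];  Q = [1]
  Insert 2 (step 2): P = [2] / [6];  Q = [1] / [2]
  Insert 3 (step 3): P = [2, 3] / [6];  Q = [1, 3] / [2]
  Insert 5 (step 4): P = [2, 3, 5] / [6];  Q = [1, 3, 4] / [2]
  Insert 4 (step 5): P = [2, 3, 4] / [5] / [6];  Q = [1, 3, 4] / [2] / [5]
  Insert 1 (step 6): P = [1, 3, 4] / [2] / [5] / [6];  Q = [1, 3, 4] / [2] / [5] / [6]
Final shape: (3, 1, 1, 1).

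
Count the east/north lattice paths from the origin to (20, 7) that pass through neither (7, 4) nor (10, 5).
Number of paths = 592152

Inclusion–exclusion. Total paths: C(27, 20) = 888030. Through P₁: C(11, 7)·C(16, 13) = 184800. Through P₂: C(15, 10)·C(12, 10) = 198198. Since P₁ is strictly southwest of P₂, a monotone path through both must visit P₁ then P₂; paths through both = C(11, 7)·C(4, 3)·C(12, 10) = 87120. Avoid both = 888030 − 184800 − 198198 + 87120 = 592152.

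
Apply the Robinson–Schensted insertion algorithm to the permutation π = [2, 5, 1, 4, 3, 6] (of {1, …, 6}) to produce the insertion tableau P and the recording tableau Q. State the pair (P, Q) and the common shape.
P = [1, 3, 6] / [2, 4] / [5];  Q = [1, 2, 6] / [3, 4] / [5];  common shape = (3, 2, 1)

Row-insert the values π_1, π_2, … into P one at a time, bumping the leftmost entry strictly greater than the inserted value down to the next row. The recording tableau Q records, in position (i, j), the step at which that cell was added to P.
  Insert 2 (step 1): P = [2];  Q = [1]
  Insert 5 (step 2): P = [2, 5];  Q = [1, 2]
  Insert 1 (step 3): P = [1, 5] / [2];  Q = [1, 2] / [3]
  Insert 4 (step 4): P = [1, 4] / [2, 5];  Q = [1, 2] / [3, 4]
  Insert 3 (step 5): P = [1, 3] / [2, 4] / [5];  Q = [1, 2] / [3, 4] / [5]
  Insert 6 (step 6): P = [1, 3, 6] / [2, 4] / [5];  Q = [1, 2, 6] / [3, 4] / [5]
Final shape: (3, 2, 1).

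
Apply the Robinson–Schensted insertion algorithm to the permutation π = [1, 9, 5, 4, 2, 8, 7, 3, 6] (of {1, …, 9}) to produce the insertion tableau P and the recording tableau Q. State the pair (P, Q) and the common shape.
P = [1, 2, 3, 6] / [4, 7] / [5, 8] / [9];  Q = [1, 2, 6, 9] / [3, 7] / [4, 8] / [5];  common shape = (4, 2, 2, 1)

Row-insert the values π_1, π_2, … into P one at a time, bumping the leftmost entry strictly greater than the inserted value down to the next row. The recording tableau Q records, in position (i, j), the step at which that cell was added to P.
  Insert 1 (step 1): P = [1];  Q = [1]
  Insert 9 (step 2): P = [1, 9];  Q = [1, 2]
  Insert 5 (step 3): P = [1, 5] / [9];  Q = [1, 2] / [3]
  Insert 4 (step 4): P = [1, 4] / [5] / [9];  Q = [1, 2] / [3] / [4]
  Insert 2 (step 5): P = [1, 2] / [4] / [5] / [9];  Q = [1, 2] / [3] / [4] / [5]
  Insert 8 (step 6): P = [1, 2, 8] / [4] / [5] / [9];  Q = [1, 2, 6] / [3] / [4] / [5]
  Insert 7 (step 7): P = [1, 2, 7] / [4, 8] / [5] / [9];  Q = [1, 2, 6] / [3, 7] / [4] / [5]
  Insert 3 (step 8): P = [1, 2, 3] / [4, 7] / [5, 8] / [9];  Q = [1, 2, 6] / [3, 7] / [4, 8] / [5]
  Insert 6 (step 9): P = [1, 2, 3, 6] / [4, 7] / [5, 8] / [9];  Q = [1, 2, 6, 9] / [3, 7] / [4, 8] / [5]
Final shape: (4, 2, 2, 1).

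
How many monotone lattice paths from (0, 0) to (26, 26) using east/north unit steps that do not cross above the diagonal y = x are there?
C_26 = 18367353072152

These NE paths below the diagonal are counted by the Catalan number C_n = (1/(n + 1)) · C(2n, n). For n = 26: C_26 = (1/27) · C(52, 26) = 495918532948104/27 = 18367353072152.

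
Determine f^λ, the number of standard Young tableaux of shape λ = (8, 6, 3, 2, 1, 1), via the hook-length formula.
# SYT of shape (8, 6, 3, 2, 1, 1) = 676889136

Hook-length formula: f^λ = n! / Π hook(c), product over all cells c of the Young diagram. For λ = (8, 6, 3, 2, 1, 1), n = 21 boxes. Hook lengths by row (left-to-right, top-to-bottom): [13, 10, 8, 6, 5, 4, 2, 1]; [10, 7, 5, 3, 2, 1]; [6, 3, 1]; [4, 1]; [2]; [1]. Product of hooks = 75479040000. So f^λ = 21! / 75479040000 = 51090942171709440000 / 75479040000 = 676889136.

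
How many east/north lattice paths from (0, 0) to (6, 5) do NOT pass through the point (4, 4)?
Number of paths = 252

Total paths from (0, 0) to (6, 5): C(11, 6) = 462. Paths through (4, 4): (paths (0, 0) → (4, 4)) × (paths (4, 4) → (6, 5)) = C(8, 4) · C(3, 2) = 70 · 3 = 210. Avoidance count = 462 − 210 = 252.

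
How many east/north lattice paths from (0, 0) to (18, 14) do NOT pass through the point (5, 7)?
Number of paths = 410039760

Total paths from (0, 0) to (18, 14): C(32, 18) = 471435600. Paths through (5, 7): (paths (0, 0) → (5, 7)) × (paths (5, 7) → (18, 14)) = C(12, 5) · C(20, 13) = 792 · 77520 = 61395840. Avoidance count = 471435600 − 61395840 = 410039760.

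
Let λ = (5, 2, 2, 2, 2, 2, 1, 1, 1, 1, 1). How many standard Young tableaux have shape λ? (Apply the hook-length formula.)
# SYT of shape (5, 2, 2, 2, 2, 2, 1, 1, 1, 1, 1) = 3762304

Hook-length formula: f^λ = n! / Π hook(c), product over all cells c of the Young diagram. For λ = (5, 2, 2, 2, 2, 2, 1, 1, 1, 1, 1), n = 20 boxes. Hook lengths by row (left-to-right, top-to-bottom): [15, 9, 3, 2, 1]; [11, 5]; [10, 4]; [9, 3]; [8, 2]; [7, 1]; [5]; [4]; [3]; [2]; [1]. Product of hooks = 646652160000. So f^λ = 20! / 646652160000 = 2432902008176640000 / 646652160000 = 3762304.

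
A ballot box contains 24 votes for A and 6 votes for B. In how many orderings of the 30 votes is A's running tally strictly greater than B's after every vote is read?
Strict-lead orderings = 356265

Total orderings of the 30 votes with 24 for A: C(30, 24) = 593775. By the Bertrand ballot formula (Cycle Lemma / reflection principle), the number of orderings in which A is strictly ahead of B throughout is (p − q)/(p + q) · C(p + q, p) = (24 − 6)/(24 + 6) · 593775 = 356265.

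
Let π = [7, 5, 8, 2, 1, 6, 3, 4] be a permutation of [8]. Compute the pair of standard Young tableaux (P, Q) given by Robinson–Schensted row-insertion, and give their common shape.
P = [1, 3, 4] / [2, 6] / [5, 8] / [7];  Q = [1, 3, 8] / [2, 6] / [4, 7] / [5];  common shape = (3, 2, 2, 1)

Row-insert the values π_1, π_2, … into P one at a time, bumping the leftmost entry strictly greater than the inserted value down to the next row. The recording tableau Q records, in position (i, j), the step at which that cell was added to P.
  Insert 7 (step 1): P = [7];  Q = [1]
  Insert 5 (step 2): P = [5] / [7];  Q = [1] / [2]
  Insert 8 (step 3): P = [5, 8] / [7];  Q = [1, 3] / [2]
  Insert 2 (step 4): P = [2, 8] / [5] / [7];  Q = [1, 3] / [2] / [4]
  Insert 1 (step 5): P = [1, 8] / [2] / [5] / [7];  Q = [1, 3] / [2] / [4] / [5]
  Insert 6 (step 6): P = [1, 6] / [2, 8] / [5] / [7];  Q = [1, 3] / [2, 6] / [4] / [5]
  Insert 3 (step 7): P = [1, 3] / [2, 6] / [5, 8] / [7];  Q = [1, 3] / [2, 6] / [4, 7] / [5]
  Insert 4 (step 8): P = [1, 3, 4] / [2, 6] / [5, 8] / [7];  Q = [1, 3, 8] / [2, 6] / [4, 7] / [5]
Final shape: (3, 2, 2, 1).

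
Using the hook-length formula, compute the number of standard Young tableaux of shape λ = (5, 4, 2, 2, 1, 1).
# SYT of shape (5, 4, 2, 2, 1, 1) = 243243

Hook-length formula: f^λ = n! / Π hook(c), product over all cells c of the Young diagram. For λ = (5, 4, 2, 2, 1, 1), n = 15 boxes. Hook lengths by row (left-to-right, top-to-bottom): [10, 7, 4, 3, 1]; [8, 5, 2, 1]; [5, 2]; [4, 1]; [2]; [1]. Product of hooks = 5376000. So f^λ = 15! / 5376000 = 1307674368000 / 5376000 = 243243.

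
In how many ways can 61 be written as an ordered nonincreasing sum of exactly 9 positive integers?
p(61, 9 parts) = 57358

Partitions of n into exactly k parts are in bijection with partitions of n − k into at most k parts (subtract 1 from each part). So p(61, exactly 9) = p(52, parts ≤ 9). Computing via the recurrence p(m, j) = p(m, j−1) + p(m−j, j) gives 57358.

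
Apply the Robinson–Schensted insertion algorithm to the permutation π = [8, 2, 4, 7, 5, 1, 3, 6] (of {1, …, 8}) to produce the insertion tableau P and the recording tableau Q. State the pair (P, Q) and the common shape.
P = [1, 3, 5, 6] / [2, 4] / [7] / [8];  Q = [1, 3, 4, 8] / [2, 7] / [5] / [6];  common shape = (4, 2, 1, 1)

Row-insert the values π_1, π_2, … into P one at a time, bumping the leftmost entry strictly greater than the inserted value down to the next row. The recording tableau Q records, in position (i, j), the step at which that cell was added to P.
  Insert 8 (step 1): P = [8];  Q = [1]
  Insert 2 (step 2): P = [2] / [8];  Q = [1] / [2]
  Insert 4 (step 3): P = [2, 4] / [8];  Q = [1, 3] / [2]
  Insert 7 (step 4): P = [2, 4, 7] / [8];  Q = [1, 3, 4] / [2]
  Insert 5 (step 5): P = [2, 4, 5] / [7] / [8];  Q = [1, 3, 4] / [2] / [5]
  Insert 1 (step 6): P = [1, 4, 5] / [2] / [7] / [8];  Q = [1, 3, 4] / [2] / [5] / [6]
  Insert 3 (step 7): P = [1, 3, 5] / [2, 4] / [7] / [8];  Q = [1, 3, 4] / [2, 7] / [5] / [6]
  Insert 6 (step 8): P = [1, 3, 5, 6] / [2, 4] / [7] / [8];  Q = [1, 3, 4, 8] / [2, 7] / [5] / [6]
Final shape: (4, 2, 1, 1).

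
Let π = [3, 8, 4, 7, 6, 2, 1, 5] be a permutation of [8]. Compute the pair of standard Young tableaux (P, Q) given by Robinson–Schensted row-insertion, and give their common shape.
P = [1, 4, 5] / [2, 6] / [3] / [7] / [8];  Q = [1, 2, 4] / [3, 8] / [5] / [6] / [7];  common shape = (3, 2, 1, 1, 1)

Row-insert the values π_1, π_2, … into P one at a time, bumping the leftmost entry strictly greater than the inserted value down to the next row. The recording tableau Q records, in position (i, j), the step at which that cell was added to P.
  Insert 3 (step 1): P = [3];  Q = [1]
  Insert 8 (step 2): P = [3, 8];  Q = [1, 2]
  Insert 4 (step 3): P = [3, 4] / [8];  Q = [1, 2] / [3]
  Insert 7 (step 4): P = [3, 4, 7] / [8];  Q = [1, 2, 4] / [3]
  Insert 6 (step 5): P = [3, 4, 6] / [7] / [8];  Q = [1, 2, 4] / [3] / [5]
  Insert 2 (step 6): P = [2, 4, 6] / [3] / [7] / [8];  Q = [1, 2, 4] / [3] / [5] / [6]
  Insert 1 (step 7): P = [1, 4, 6] / [2] / [3] / [7] / [8];  Q = [1, 2, 4] / [3] / [5] / [6] / [7]
  Insert 5 (step 8): P = [1, 4, 5] / [2, 6] / [3] / [7] / [8];  Q = [1, 2, 4] / [3, 8] / [5] / [6] / [7]
Final shape: (3, 2, 1, 1, 1).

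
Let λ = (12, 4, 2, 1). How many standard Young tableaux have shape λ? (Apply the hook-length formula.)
# SYT of shape (12, 4, 2, 1) = 976752

Hook-length formula: f^λ = n! / Π hook(c), product over all cells c of the Young diagram. For λ = (12, 4, 2, 1), n = 19 boxes. Hook lengths by row (left-to-right, top-to-bottom): [15, 13, 11, 10, 8, 7, 6, 5, 4, 3, 2, 1]; [6, 4, 2, 1]; [3, 1]; [1]. Product of hooks = 124540416000. So f^λ = 19! / 124540416000 = 121645100408832000 / 124540416000 = 976752.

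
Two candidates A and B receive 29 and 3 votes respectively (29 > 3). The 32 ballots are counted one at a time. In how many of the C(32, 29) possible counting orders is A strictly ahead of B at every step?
Strict-lead orderings = 4030

Total orderings of the 32 votes with 29 for A: C(32, 29) = 4960. By the Bertrand ballot formula (Cycle Lemma / reflection principle), the number of orderings in which A is strictly ahead of B throughout is (p − q)/(p + q) · C(p + q, p) = (29 − 3)/(29 + 3) · 4960 = 4030.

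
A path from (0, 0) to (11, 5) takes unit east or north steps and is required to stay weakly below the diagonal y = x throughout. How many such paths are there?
Number of paths = 2548

By the reflection principle (André's argument), the number of monotone paths to (11, 5) with n ≤ m that never go above y = x is C(16, 11) − C(16, 12) = 4368 − 1820 = 2548.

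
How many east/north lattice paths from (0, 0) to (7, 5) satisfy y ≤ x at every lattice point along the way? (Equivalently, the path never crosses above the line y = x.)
Number of paths = 297

By the reflection principle (André's argument), the number of monotone paths to (7, 5) with n ≤ m that never go above y = x is C(12, 7) − C(12, 8) = 792 − 495 = 297.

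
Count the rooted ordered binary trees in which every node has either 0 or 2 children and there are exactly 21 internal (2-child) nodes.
C_21 = 24466267020

These full binary trees are counted by the Catalan number C_n = (1/(n + 1)) · C(2n, n). For n = 21: C_21 = (1/22) · C(42, 21) = 538257874440/22 = 24466267020.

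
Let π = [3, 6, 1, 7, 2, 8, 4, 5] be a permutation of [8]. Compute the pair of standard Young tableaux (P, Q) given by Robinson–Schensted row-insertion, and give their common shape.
P = [1, 2, 4, 5] / [3, 6, 7, 8];  Q = [1, 2, 4, 6] / [3, 5, 7, 8];  common shape = (4, 4)

Row-insert the values π_1, π_2, … into P one at a time, bumping the leftmost entry strictly greater than the inserted value down to the next row. The recording tableau Q records, in position (i, j), the step at which that cell was added to P.
  Insert 3 (step 1): P = [3];  Q = [1]
  Insert 6 (step 2): P = [3, 6];  Q = [1, 2]
  Insert 1 (step 3): P = [1, 6] / [3];  Q = [1, 2] / [3]
  Insert 7 (step 4): P = [1, 6, 7] / [3];  Q = [1, 2, 4] / [3]
  Insert 2 (step 5): P = [1, 2, 7] / [3, 6];  Q = [1, 2, 4] / [3, 5]
  Insert 8 (step 6): P = [1, 2, 7, 8] / [3, 6];  Q = [1, 2, 4, 6] / [3, 5]
  Insert 4 (step 7): P = [1, 2, 4, 8] / [3, 6, 7];  Q = [1, 2, 4, 6] / [3, 5, 7]
  Insert 5 (step 8): P = [1, 2, 4, 5] / [3, 6, 7, 8];  Q = [1, 2, 4, 6] / [3, 5, 7, 8]
Final shape: (4, 4).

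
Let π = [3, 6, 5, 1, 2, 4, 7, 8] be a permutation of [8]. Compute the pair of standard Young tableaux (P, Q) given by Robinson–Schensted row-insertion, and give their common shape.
P = [1, 2, 4, 7, 8] / [3, 5] / [6];  Q = [1, 2, 6, 7, 8] / [3, 5] / [4];  common shape = (5, 2, 1)

Row-insert the values π_1, π_2, … into P one at a time, bumping the leftmost entry strictly greater than the inserted value down to the next row. The recording tableau Q records, in position (i, j), the step at which that cell was added to P.
  Insert 3 (step 1): P = [3];  Q = [1]
  Insert 6 (step 2): P = [3, 6];  Q = [1, 2]
  Insert 5 (step 3): P = [3, 5] / [6];  Q = [1, 2] / [3]
  Insert 1 (step 4): P = [1, 5] / [3] / [6];  Q = [1, 2] / [3] / [4]
  Insert 2 (step 5): P = [1, 2] / [3, 5] / [6];  Q = [1, 2] / [3, 5] / [4]
  Insert 4 (step 6): P = [1, 2, 4] / [3, 5] / [6];  Q = [1, 2, 6] / [3, 5] / [4]
  Insert 7 (step 7): P = [1, 2, 4, 7] / [3, 5] / [6];  Q = [1, 2, 6, 7] / [3, 5] / [4]
  Insert 8 (step 8): P = [1, 2, 4, 7, 8] / [3, 5] / [6];  Q = [1, 2, 6, 7, 8] / [3, 5] / [4]
Final shape: (5, 2, 1).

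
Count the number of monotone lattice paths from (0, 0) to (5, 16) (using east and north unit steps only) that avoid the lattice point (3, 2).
Number of paths = 19149

Total paths from (0, 0) to (5, 16): C(21, 5) = 20349. Paths through (3, 2): (paths (0, 0) → (3, 2)) × (paths (3, 2) → (5, 16)) = C(5, 3) · C(16, 2) = 10 · 120 = 1200. Avoidance count = 20349 − 1200 = 19149.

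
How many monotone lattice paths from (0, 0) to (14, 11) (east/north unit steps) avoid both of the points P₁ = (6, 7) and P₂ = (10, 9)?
Number of paths = 2608410

Inclusion–exclusion. Total paths: C(25, 14) = 4457400. Through P₁: C(13, 6)·C(12, 8) = 849420. Through P₂: C(19, 10)·C(6, 4) = 1385670. Since P₁ is strictly southwest of P₂, a monotone path through both must visit P₁ then P₂; paths through both = C(13, 6)·C(6, 4)·C(6, 4) = 386100. Avoid both = 4457400 − 849420 − 1385670 + 386100 = 2608410.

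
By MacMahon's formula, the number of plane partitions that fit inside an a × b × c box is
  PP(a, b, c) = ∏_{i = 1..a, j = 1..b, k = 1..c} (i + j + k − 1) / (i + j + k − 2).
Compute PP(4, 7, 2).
PP(4, 7, 2) = 32670

Evaluate the triple product over i = 1..4, j = 1..7, k = 1..2. The factors are (2/1) · (3/2) · (3/2) · (4/3) · (4/3) · (5/4) · (5/4) · (6/5) · … (56 factors total). The numerators and denominators telescope so the product is an integer; carrying out the multiplication exactly gives PP(4, 7, 2) = 32670.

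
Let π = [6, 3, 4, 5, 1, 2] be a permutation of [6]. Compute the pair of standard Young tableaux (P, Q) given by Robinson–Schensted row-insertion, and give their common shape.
P = [1, 2, 5] / [3, 4] / [6];  Q = [1, 3, 4] / [2, 6] / [5];  common shape = (3, 2, 1)

Row-insert the values π_1, π_2, … into P one at a time, bumping the leftmost entry strictly greater than the inserted value down to the next row. The recording tableau Q records, in position (i, j), the step at which that cell was added to P.
  Insert 6 (step 1): P = [6];  Q = [1]
  Insert 3 (step 2): P = [3] / [6];  Q = [1] / [2]
  Insert 4 (step 3): P = [3, 4] / [6];  Q = [1, 3] / [2]
  Insert 5 (step 4): P = [3, 4, 5] / [6];  Q = [1, 3, 4] / [2]
  Insert 1 (step 5): P = [1, 4, 5] / [3] / [6];  Q = [1, 3, 4] / [2] / [5]
  Insert 2 (step 6): P = [1, 2, 5] / [3, 4] / [6];  Q = [1, 3, 4] / [2, 6] / [5]
Final shape: (3, 2, 1).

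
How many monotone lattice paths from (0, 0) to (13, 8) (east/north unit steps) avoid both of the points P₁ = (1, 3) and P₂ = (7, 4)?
Number of paths = 115318

Inclusion–exclusion. Total paths: C(21, 13) = 203490. Through P₁: C(4, 1)·C(17, 12) = 24752. Through P₂: C(11, 7)·C(10, 6) = 69300. Since P₁ is strictly southwest of P₂, a monotone path through both must visit P₁ then P₂; paths through both = C(4, 1)·C(7, 6)·C(10, 6) = 5880. Avoid both = 203490 − 24752 − 69300 + 5880 = 115318.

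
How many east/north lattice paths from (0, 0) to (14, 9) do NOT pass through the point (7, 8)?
Number of paths = 765710

Total paths from (0, 0) to (14, 9): C(23, 14) = 817190. Paths through (7, 8): (paths (0, 0) → (7, 8)) × (paths (7, 8) → (14, 9)) = C(15, 7) · C(8, 7) = 6435 · 8 = 51480. Avoidance count = 817190 − 51480 = 765710.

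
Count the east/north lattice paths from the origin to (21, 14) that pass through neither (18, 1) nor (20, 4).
Number of paths = 2319833964

Inclusion–exclusion. Total paths: C(35, 21) = 2319959400. Through P₁: C(19, 18)·C(16, 3) = 10640. Through P₂: C(24, 20)·C(11, 1) = 116886. Since P₁ is strictly southwest of P₂, a monotone path through both must visit P₁ then P₂; paths through both = C(19, 18)·C(5, 2)·C(11, 1) = 2090. Avoid both = 2319959400 − 10640 − 116886 + 2090 = 2319833964.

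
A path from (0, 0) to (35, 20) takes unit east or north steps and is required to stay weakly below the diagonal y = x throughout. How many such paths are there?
Number of paths = 224461017760980

By the reflection principle (André's argument), the number of monotone paths to (35, 20) with n ≤ m that never go above y = x is C(55, 35) − C(55, 36) = 505037289962205 − 280576272201225 = 224461017760980.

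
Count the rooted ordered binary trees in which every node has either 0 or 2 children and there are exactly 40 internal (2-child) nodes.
C_40 = 2622127042276492108820

These full binary trees are counted by the Catalan number C_n = (1/(n + 1)) · C(2n, n). For n = 40: C_40 = (1/41) · C(80, 40) = 107507208733336176461620/41 = 2622127042276492108820.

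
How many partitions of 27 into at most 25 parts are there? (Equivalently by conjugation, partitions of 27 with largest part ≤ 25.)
p(27, parts ≤ 25) = 3008

Use the recurrence p(n, m) = p(n, m−1) + p(n−m, m): either the largest part is < m (count p(n, m−1)) or the largest part is exactly m (remove one copy of m, count p(n−m, m)). With p(0, ·) = 1 this gives p(27, parts ≤ 25) = 3008. (By conjugating Young diagrams, this also counts partitions of 27 into at most 25 parts.)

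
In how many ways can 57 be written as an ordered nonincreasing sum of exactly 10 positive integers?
p(57, 10 parts) = 43214

Partitions of n into exactly k parts are in bijection with partitions of n − k into at most k parts (subtract 1 from each part). So p(57, exactly 10) = p(47, parts ≤ 10). Computing via the recurrence p(m, j) = p(m, j−1) + p(m−j, j) gives 43214.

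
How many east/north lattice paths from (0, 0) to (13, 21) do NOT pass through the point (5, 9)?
Number of paths = 675791820

Total paths from (0, 0) to (13, 21): C(34, 13) = 927983760. Paths through (5, 9): (paths (0, 0) → (5, 9)) × (paths (5, 9) → (13, 21)) = C(14, 5) · C(20, 8) = 2002 · 125970 = 252191940. Avoidance count = 927983760 − 252191940 = 675791820.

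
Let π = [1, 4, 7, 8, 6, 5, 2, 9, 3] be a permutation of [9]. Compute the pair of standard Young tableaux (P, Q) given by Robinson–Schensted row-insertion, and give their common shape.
P = [1, 2, 3, 8, 9] / [4, 5] / [6] / [7];  Q = [1, 2, 3, 4, 8] / [5, 9] / [6] / [7];  common shape = (5, 2, 1, 1)

Row-insert the values π_1, π_2, … into P one at a time, bumping the leftmost entry strictly greater than the inserted value down to the next row. The recording tableau Q records, in position (i, j), the step at which that cell was added to P.
  Insert 1 (step 1): P = [1];  Q = [1]
  Insert 4 (step 2): P = [1, 4];  Q = [1, 2]
  Insert 7 (step 3): P = [1, 4, 7];  Q = [1, 2, 3]
  Insert 8 (step 4): P = [1, 4, 7, 8];  Q = [1, 2, 3, 4]
  Insert 6 (step 5): P = [1, 4, 6, 8] / [7];  Q = [1, 2, 3, 4] / [5]
  Insert 5 (step 6): P = [1, 4, 5, 8] / [6] / [7];  Q = [1, 2, 3, 4] / [5] / [6]
  Insert 2 (step 7): P = [1, 2, 5, 8] / [4] / [6] / [7];  Q = [1, 2, 3, 4] / [5] / [6] / [7]
  Insert 9 (step 8): P = [1, 2, 5, 8, 9] / [4] / [6] / [7];  Q = [1, 2, 3, 4, 8] / [5] / [6] / [7]
  Insert 3 (step 9): P = [1, 2, 3, 8, 9] / [4, 5] / [6] / [7];  Q = [1, 2, 3, 4, 8] / [5, 9] / [6] / [7]
Final shape: (5, 2, 1, 1).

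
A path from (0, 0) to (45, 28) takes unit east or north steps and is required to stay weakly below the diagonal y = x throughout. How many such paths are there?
Number of paths = 47960171890333987536

By the reflection principle (André's argument), the number of monotone paths to (45, 28) with n ≤ m that never go above y = x is C(73, 45) − C(73, 46) = 122564883719742412592 − 74604711829408425056 = 47960171890333987536.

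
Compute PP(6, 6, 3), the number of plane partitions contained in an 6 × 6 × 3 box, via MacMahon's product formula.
PP(6, 6, 3) = 24293412

Evaluate the triple product over i = 1..6, j = 1..6, k = 1..3. The factors are (2/1) · (3/2) · (4/3) · (3/2) · (4/3) · (5/4) · (4/3) · (5/4) · … (108 factors total). The numerators and denominators telescope so the product is an integer; carrying out the multiplication exactly gives PP(6, 6, 3) = 24293412.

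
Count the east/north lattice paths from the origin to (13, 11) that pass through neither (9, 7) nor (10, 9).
Number of paths = 1114764

Inclusion–exclusion. Total paths: C(24, 13) = 2496144. Through P₁: C(16, 9)·C(8, 4) = 800800. Through P₂: C(19, 10)·C(5, 3) = 923780. Since P₁ is strictly southwest of P₂, a monotone path through both must visit P₁ then P₂; paths through both = C(16, 9)·C(3, 1)·C(5, 3) = 343200. Avoid both = 2496144 − 800800 − 923780 + 343200 = 1114764.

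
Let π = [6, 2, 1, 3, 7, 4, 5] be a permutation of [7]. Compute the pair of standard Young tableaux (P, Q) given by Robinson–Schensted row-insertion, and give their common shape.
P = [1, 3, 4, 5] / [2, 7] / [6];  Q = [1, 4, 5, 7] / [2, 6] / [3];  common shape = (4, 2, 1)

Row-insert the values π_1, π_2, … into P one at a time, bumping the leftmost entry strictly greater than the inserted value down to the next row. The recording tableau Q records, in position (i, j), the step at which that cell was added to P.
  Insert 6 (step 1): P = [6];  Q = [1]
  Insert 2 (step 2): P = [2] / [6];  Q = [1] / [2]
  Insert 1 (step 3): P = [1] / [2] / [6];  Q = [1] / [2] / [3]
  Insert 3 (step 4): P = [1, 3] / [2] / [6];  Q = [1, 4] / [2] / [3]
  Insert 7 (step 5): P = [1, 3, 7] / [2] / [6];  Q = [1, 4, 5] / [2] / [3]
  Insert 4 (step 6): P = [1, 3, 4] / [2, 7] / [6];  Q = [1, 4, 5] / [2, 6] / [3]
  Insert 5 (step 7): P = [1, 3, 4, 5] / [2, 7] / [6];  Q = [1, 4, 5, 7] / [2, 6] / [3]
Final shape: (4, 2, 1).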